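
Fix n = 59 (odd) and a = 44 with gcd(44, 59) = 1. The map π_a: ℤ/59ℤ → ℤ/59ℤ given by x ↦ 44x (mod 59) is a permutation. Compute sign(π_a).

-1

Start at x=27: 27 → 8 → 57 → 30 → 22 → 24 → 53 → … (one orbit).
Cycle type of π: 58 + 1; total 2 cycles.
Σ(ℓ_i−1) = 59−2 = 57; sign = (−1)^57 = -1.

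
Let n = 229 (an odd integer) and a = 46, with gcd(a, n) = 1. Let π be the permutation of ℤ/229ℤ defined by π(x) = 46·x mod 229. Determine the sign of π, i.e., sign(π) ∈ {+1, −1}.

+1

Start at x=220: 220 → 44 → 192 → 130 → 26 → 51 → 56 → … (one orbit).
The orbit structure of x ↦ 46x mod 229: 3 orbits of sizes [114, 114, 1].
sign(π) = (−1)^{n − #cycles} = (−1)^{229−3} = (−1)^226 = +1.
Via Zolotarev, sign(π_{46}) = (46|229) = +1.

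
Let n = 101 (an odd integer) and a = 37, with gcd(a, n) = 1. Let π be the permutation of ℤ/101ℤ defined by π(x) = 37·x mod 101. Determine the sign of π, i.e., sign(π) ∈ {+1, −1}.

+1

Trace 37: π^k(37) = [37, 56, 52, 5, 84, 78, 58] for k=0..6.
The orbit structure of x ↦ 37x mod 101: 5 orbits of sizes [25, 25, 25, 25, 1].
Σ(ℓ_i−1) = 101−5 = 96; sign = (−1)^96 = +1.
(37|101)_J = +1 (Zolotarev's lemma cross-check).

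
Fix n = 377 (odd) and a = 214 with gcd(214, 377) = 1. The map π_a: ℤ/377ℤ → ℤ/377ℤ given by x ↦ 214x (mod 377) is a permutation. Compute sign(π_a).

Start at x=162: 162 → 361 → 346 → 152 → 106 → 64 → 124 → … (one orbit).
Decompose π into cycles: lengths [84, 84, 84, 84, 28, 12, 1] (7 cycles, including the fixed point 0).
sign(π) = (−1)^{n − #cycles} = (−1)^{377−7} = (−1)^370 = +1.

+1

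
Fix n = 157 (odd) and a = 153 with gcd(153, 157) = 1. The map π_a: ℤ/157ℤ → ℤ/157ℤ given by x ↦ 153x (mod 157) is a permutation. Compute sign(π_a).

+1

Orbit of 130 under x↦153x: [130, 108, 39, 1, 153, 16, 93]… (length divides ord_157(153)).
π_153 has 13 disjoint cycles with lengths [13, 13, 13, 13, 13, 13, 13, 13, 13, 13, 13, 13, 1] on {0,…,156}.
sign(π) = (−1)^{n − #cycles} = (−1)^{157−13} = (−1)^144 = +1.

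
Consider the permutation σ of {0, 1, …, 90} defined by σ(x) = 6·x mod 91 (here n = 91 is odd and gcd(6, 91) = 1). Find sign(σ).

Trace 29: π^k(29) = [29, 83, 43, 76, 1, 6, 36] for k=0..6.
Cycle type of π: 12×7 + 2×3 + 1; total 11 cycles.
sign(π) = (−1)^{n − #cycles} = (−1)^{91−11} = (−1)^80 = +1.
Zolotarev: (6|91) = +1, matching the cycle-count sign.

+1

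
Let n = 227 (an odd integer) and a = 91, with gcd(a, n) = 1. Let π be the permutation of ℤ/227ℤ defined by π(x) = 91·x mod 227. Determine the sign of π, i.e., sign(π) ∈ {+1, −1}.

-1

Start at x=179: 179 → 172 → 216 → 134 → 163 → 78 → 61 → … (one orbit).
Cycle type of π: 226 + 1; total 2 cycles.
Σ(ℓ_i−1) = 227−2 = 225; sign = (−1)^225 = -1.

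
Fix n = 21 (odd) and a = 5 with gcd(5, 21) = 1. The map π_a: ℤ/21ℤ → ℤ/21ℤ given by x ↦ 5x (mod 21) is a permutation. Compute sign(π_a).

Trace 1: π^k(1) = [1, 5, 4, 20, 16, 17] for k=0..5.
Cycle lengths of π_5 on ℤ/21ℤ: [6, 6, 6, 2, 1]; 5 cycles in total.
sign(π) = (−1)^{n − #cycles} = (−1)^{21−5} = (−1)^16 = +1.
Check: (5/21) = +1 by Zolotarev.

+1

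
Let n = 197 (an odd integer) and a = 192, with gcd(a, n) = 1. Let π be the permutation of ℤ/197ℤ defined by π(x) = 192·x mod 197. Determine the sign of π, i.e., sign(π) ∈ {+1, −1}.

-1

Orbit of 134 under x↦192x: [134, 118, 1, 192, 25, 72, 34]… (length divides ord_197(192)).
Cycle type of π: 196 + 1; total 2 cycles.
sign(π) = (−1)^{n − #cycles} = (−1)^{197−2} = (−1)^195 = -1.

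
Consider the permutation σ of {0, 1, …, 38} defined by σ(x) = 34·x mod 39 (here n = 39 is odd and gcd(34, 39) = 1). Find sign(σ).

Start at x=25: 25 → 31 → 1 → 34 → 25 (one orbit).
12 cycles of lengths [4, 4, 4, 4, 4, 4, 4, 4, 4, 1, 1, 1].
12 cycles on 39: each ℓ→(−1)^(ℓ−1), product (−1)^27 = -1.
Zolotarev: (34|39) = -1, matching the cycle-count sign.

-1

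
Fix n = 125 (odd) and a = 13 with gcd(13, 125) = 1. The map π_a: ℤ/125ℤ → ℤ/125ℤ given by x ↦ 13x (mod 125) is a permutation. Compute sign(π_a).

Trace 92: π^k(92) = [92, 71, 48, 124, 112, 81, 53] for k=0..6.
π_13 has 4 disjoint cycles with lengths [100, 20, 4, 1] on {0,…,124}.
With 4 cycles on 125 points, sign = (−1)^{125−4} = -1.

-1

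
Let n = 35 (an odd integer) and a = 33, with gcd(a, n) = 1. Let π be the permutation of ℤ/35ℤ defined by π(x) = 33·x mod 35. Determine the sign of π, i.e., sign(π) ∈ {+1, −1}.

Orbit of 16 under x↦33x: [16, 3, 29, 12, 11, 13, 9]… (length divides ord_35(33)).
Cycle type of π: 12×2 + 6 + 4 + 1; total 5 cycles.
35 − 5 = 30 transpositions; sign(π) = (−1)^30 = +1.
(33|35)_J = +1 (Zolotarev's lemma cross-check).

+1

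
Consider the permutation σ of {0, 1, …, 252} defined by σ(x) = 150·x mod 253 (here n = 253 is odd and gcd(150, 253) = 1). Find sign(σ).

-1

Orbit of 150 under x↦150x: [150, 236, 233, 36, 87, 147, 39]… (length divides ord_253(150)).
π_150 has 6 disjoint cycles with lengths [110, 110, 11, 11, 10, 1] on {0,…,252}.
n − c = 253 − 6 = 247; sign = (−1)^247 = -1.
The Jacobi symbol (150|253) = -1 (Zolotarev) agrees.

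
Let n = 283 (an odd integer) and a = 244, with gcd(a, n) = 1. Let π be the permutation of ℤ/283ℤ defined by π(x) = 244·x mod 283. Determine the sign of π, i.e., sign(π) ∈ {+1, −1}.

+1

Orbit of 51 under x↦244x: [51, 275, 29, 1, 244, 106, 111]… (length divides ord_283(244)).
7 cycles of lengths [47, 47, 47, 47, 47, 47, 1].
Σ(ℓ_i−1) = 283−7 = 276; sign = (−1)^276 = +1.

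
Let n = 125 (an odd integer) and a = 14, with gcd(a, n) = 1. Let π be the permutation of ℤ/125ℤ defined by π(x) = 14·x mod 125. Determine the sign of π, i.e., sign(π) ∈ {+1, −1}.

Orbit of 104 under x↦14x: [104, 81, 9, 1, 14, 71, 119]… (length divides ord_125(14)).
π_14 has 7 disjoint cycles with lengths [50, 50, 10, 10, 2, 2, 1] on {0,…,124}.
125 − 7 = 118 transpositions; sign(π) = (−1)^118 = +1.

+1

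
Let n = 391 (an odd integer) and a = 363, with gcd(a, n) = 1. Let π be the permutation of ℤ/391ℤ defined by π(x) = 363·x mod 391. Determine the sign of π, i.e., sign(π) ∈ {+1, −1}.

Trace 82: π^k(82) = [82, 50, 164, 100, 328, 200, 265] for k=0..6.
Decompose π into cycles: lengths [176, 176, 16, 11, 11, 1] (6 cycles, including the fixed point 0).
sign(π) = (−1)^{n − #cycles} = (−1)^{391−6} = (−1)^385 = -1.
The Jacobi symbol (363|391) = -1 (Zolotarev) agrees.

-1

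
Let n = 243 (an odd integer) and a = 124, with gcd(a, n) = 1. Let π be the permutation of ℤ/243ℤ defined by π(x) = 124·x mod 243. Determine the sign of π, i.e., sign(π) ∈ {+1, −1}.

Start at x=118: 118 → 52 → 130 → 82 → 205 → 148 → 127 → … (one orbit).
π_124 has 11 disjoint cycles with lengths [81, 81, 27, 27, 9, 9, 3, 3, 1, 1, 1] on {0,…,242}.
With 11 cycles on 243 points, sign = (−1)^{243−11} = +1.
(124|243)_J = +1 (Zolotarev's lemma cross-check).

+1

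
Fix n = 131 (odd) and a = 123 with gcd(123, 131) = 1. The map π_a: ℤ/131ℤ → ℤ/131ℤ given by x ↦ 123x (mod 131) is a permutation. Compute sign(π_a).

+1

Orbit of 74 under x↦123x: [74, 63, 20, 102, 101, 109, 45]… (length divides ord_131(123)).
π_123 has 3 disjoint cycles with lengths [65, 65, 1] on {0,…,130}.
Σ(ℓ_i−1) = 131−3 = 128; sign = (−1)^128 = +1.
Check: (123/131) = +1 by Zolotarev.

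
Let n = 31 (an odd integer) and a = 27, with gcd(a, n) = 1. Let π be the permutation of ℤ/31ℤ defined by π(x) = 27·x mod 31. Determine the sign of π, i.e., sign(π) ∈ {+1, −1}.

-1

Trace 30: π^k(30) = [30, 4, 15, 2, 23, 1, 27] for k=0..6.
π_27 has 4 disjoint cycles with lengths [10, 10, 10, 1] on {0,…,30}.
n − c = 31 − 4 = 27; sign = (−1)^27 = -1.
Check: (27/31) = -1 by Zolotarev.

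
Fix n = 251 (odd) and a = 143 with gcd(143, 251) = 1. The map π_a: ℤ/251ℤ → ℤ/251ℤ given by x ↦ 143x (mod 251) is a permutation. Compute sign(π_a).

Trace 132: π^k(132) = [132, 51, 14, 245, 146, 45, 160] for k=0..6.
Decompose π into cycles: lengths [250, 1] (2 cycles, including the fixed point 0).
251 − 2 = 249 transpositions; sign(π) = (−1)^249 = -1.

-1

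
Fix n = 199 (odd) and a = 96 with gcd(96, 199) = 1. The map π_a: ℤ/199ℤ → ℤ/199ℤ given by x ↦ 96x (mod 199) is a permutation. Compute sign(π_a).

Trace 60: π^k(60) = [60, 188, 138, 114, 198, 103, 137] for k=0..6.
Cycle type of π: 22×9 + 1; total 10 cycles.
sign(π) = (−1)^{n − #cycles} = (−1)^{199−10} = (−1)^189 = -1.

-1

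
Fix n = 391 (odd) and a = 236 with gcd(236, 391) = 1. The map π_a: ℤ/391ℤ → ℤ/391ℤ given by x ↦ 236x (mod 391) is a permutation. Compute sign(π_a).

Orbit of 361 under x↦236x: [361, 349, 254, 121, 13, 331, 307]… (length divides ord_391(236)).
Cycle type of π: 88×4 + 11×2 + 8×2 + 1; total 9 cycles.
9 cycles on 391: each ℓ→(−1)^(ℓ−1), product (−1)^382 = +1.
The Jacobi symbol (236|391) = +1 (Zolotarev) agrees.

+1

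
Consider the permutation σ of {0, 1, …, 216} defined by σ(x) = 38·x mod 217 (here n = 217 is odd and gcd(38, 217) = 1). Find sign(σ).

Orbit of 45 under x↦38x: [45, 191, 97, 214, 103, 8, 87]… (length divides ord_217(38)).
The orbit structure of x ↦ 38x mod 217: 10 orbits of sizes [30, 30, 30, 30, 30, 30, 15, 15, 6, 1].
Σ(ℓ_i−1) = 217−10 = 207; sign = (−1)^207 = -1.
Check: (38/217) = -1 by Zolotarev.

-1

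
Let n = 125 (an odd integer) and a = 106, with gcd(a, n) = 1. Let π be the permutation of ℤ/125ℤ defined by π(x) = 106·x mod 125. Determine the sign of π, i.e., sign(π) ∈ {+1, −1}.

+1

Trace 111: π^k(111) = [111, 16, 71, 26, 6, 11, 41] for k=0..6.
Cycle type of π: 25×4 + 5×4 + 1×5; total 13 cycles.
13 cycles on 125: each ℓ→(−1)^(ℓ−1), product (−1)^112 = +1.
(106|125)_J = +1 (Zolotarev's lemma cross-check).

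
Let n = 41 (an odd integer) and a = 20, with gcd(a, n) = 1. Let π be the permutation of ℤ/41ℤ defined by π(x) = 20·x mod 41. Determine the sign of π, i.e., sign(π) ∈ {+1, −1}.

+1

Trace 2: π^k(2) = [2, 40, 21, 10, 36, 23, 9] for k=0..6.
π_20 has 3 disjoint cycles with lengths [20, 20, 1] on {0,…,40}.
n − c = 41 − 3 = 38; sign = (−1)^38 = +1.
Via Zolotarev, sign(π_{20}) = (20|41) = +1.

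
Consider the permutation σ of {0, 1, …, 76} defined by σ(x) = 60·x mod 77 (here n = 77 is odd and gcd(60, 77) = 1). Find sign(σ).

Trace 25: π^k(25) = [25, 37, 64, 67, 16, 36, 4] for k=0..6.
9 cycles of lengths [15, 15, 15, 15, 5, 5, 3, 3, 1].
With 9 cycles on 77 points, sign = (−1)^{77−9} = +1.

+1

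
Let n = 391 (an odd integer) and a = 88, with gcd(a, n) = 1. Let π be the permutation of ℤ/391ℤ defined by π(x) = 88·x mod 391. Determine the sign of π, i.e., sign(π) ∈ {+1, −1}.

+1

Trace 250: π^k(250) = [250, 104, 159, 307, 37, 128, 316] for k=0..6.
Cycle lengths of π_88 on ℤ/391ℤ: [176, 176, 22, 16, 1]; 5 cycles in total.
With 5 cycles on 391 points, sign = (−1)^{391−5} = +1.
Check: (88/391) = +1 by Zolotarev.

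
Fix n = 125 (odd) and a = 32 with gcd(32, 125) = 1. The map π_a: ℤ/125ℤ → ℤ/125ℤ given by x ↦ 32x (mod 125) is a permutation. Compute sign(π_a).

-1

Orbit of 7 under x↦32x: [7, 99, 43, 1, 32, 24, 18]… (length divides ord_125(32)).
12 cycles of lengths [20, 20, 20, 20, 20, 4, 4, 4, 4, 4, 4, 1].
12 cycles on 125: each ℓ→(−1)^(ℓ−1), product (−1)^113 = -1.
Zolotarev: (32|125) = -1, matching the cycle-count sign.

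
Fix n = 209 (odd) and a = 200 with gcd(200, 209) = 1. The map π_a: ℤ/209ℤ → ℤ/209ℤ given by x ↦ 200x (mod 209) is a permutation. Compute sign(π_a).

Start at x=128: 128 → 102 → 127 → 111 → 46 → 4 → 173 → … (one orbit).
5 cycles of lengths [90, 90, 18, 10, 1].
Σ(ℓ_i−1) = 209−5 = 204; sign = (−1)^204 = +1.
(200|209)_J = +1 (Zolotarev's lemma cross-check).

+1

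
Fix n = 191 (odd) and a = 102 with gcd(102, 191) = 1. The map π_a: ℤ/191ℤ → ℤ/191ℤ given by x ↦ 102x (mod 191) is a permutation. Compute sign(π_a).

+1

Start at x=85: 85 → 75 → 10 → 65 → 136 → 120 → 16 → … (one orbit).
3 cycles of lengths [95, 95, 1].
191 − 3 = 188 transpositions; sign(π) = (−1)^188 = +1.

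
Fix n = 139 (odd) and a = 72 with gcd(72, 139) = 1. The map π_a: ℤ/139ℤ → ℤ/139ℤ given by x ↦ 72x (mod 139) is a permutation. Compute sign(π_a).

Trace 7: π^k(7) = [7, 87, 9, 92, 91, 19, 117] for k=0..6.
π_72 has 2 disjoint cycles with lengths [138, 1] on {0,…,138}.
With 2 cycles on 139 points, sign = (−1)^{139−2} = -1.

-1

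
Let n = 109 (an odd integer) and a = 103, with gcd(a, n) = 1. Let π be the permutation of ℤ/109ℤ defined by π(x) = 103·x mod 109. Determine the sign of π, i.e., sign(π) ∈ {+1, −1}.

Trace 61: π^k(61) = [61, 70, 16, 13, 31, 32, 26] for k=0..6.
Cycle type of π: 108 + 1; total 2 cycles.
109 − 2 = 107 transpositions; sign(π) = (−1)^107 = -1.

-1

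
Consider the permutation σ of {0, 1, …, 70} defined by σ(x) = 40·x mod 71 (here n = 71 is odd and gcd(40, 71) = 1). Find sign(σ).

+1

Start at x=32: 32 → 2 → 9 → 5 → 58 → 48 → 3 → … (one orbit).
3 cycles of lengths [35, 35, 1].
Σ(ℓ_i−1) = 71−3 = 68; sign = (−1)^68 = +1.
The Jacobi symbol (40|71) = +1 (Zolotarev) agrees.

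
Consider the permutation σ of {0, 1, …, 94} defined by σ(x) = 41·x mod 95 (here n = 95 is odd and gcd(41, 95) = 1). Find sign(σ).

Trace 91: π^k(91) = [91, 26, 21, 6, 56, 16, 86] for k=0..6.
Cycle lengths of π_41 on ℤ/95ℤ: [18, 18, 18, 18, 18, 1, 1, 1, 1, 1]; 10 cycles in total.
With 10 cycles on 95 points, sign = (−1)^{95−10} = -1.

-1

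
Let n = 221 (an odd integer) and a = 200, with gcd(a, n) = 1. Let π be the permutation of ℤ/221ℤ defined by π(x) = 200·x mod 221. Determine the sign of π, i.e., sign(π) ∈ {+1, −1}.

-1

Orbit of 21 under x↦200x: [21, 1, 200, 220]… (length divides ord_221(200)).
Decompose π into cycles: lengths [4, 4, 4, 4, 4, 4, 4, 4, 4, 4, 4, 4, 4, 4, 4, 4, 4, 4, 4, 4, 4, 4, 4, 4, 4, 4, 4, 4, 4, 4, 4, 4, 4, 4, 4, 4, 4, 4, 4, 4, 4, 4, 4, 4, 4, 4, 4, 4, 4, 4, 4, 4, 4, 4, 4, 1] (56 cycles, including the fixed point 0).
Σ(ℓ_i−1) = 221−56 = 165; sign = (−1)^165 = -1.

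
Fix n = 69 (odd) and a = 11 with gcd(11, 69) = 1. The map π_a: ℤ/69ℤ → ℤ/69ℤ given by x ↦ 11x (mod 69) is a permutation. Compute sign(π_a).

+1

Orbit of 11 under x↦11x: [11, 52, 20, 13, 5, 55, 53]… (length divides ord_69(11)).
The orbit structure of x ↦ 11x mod 69: 5 orbits of sizes [22, 22, 22, 2, 1].
Σ(ℓ_i−1) = 69−5 = 64; sign = (−1)^64 = +1.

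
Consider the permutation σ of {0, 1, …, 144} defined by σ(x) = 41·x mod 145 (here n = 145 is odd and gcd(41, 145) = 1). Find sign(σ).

Start at x=86: 86 → 46 → 1 → 41 → 86 (one orbit).
40 cycles of lengths [4, 4, 4, 4, 4, 4, 4, 4, 4, 4, 4, 4, 4, 4, 4, 4, 4, 4, 4, 4, 4, 4, 4, 4, 4, 4, 4, 4, 4, 4, 4, 4, 4, 4, 4, 1, 1, 1, 1, 1].
145 − 40 = 105 transpositions; sign(π) = (−1)^105 = -1.
(41|145)_J = -1 (Zolotarev's lemma cross-check).

-1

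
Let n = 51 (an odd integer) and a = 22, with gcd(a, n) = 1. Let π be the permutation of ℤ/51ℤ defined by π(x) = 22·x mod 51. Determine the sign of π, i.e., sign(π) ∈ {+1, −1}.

Trace 46: π^k(46) = [46, 43, 28, 4, 37, 49, 7] for k=0..6.
Cycle type of π: 16×3 + 1×3; total 6 cycles.
51 − 6 = 45 transpositions; sign(π) = (−1)^45 = -1.
Zolotarev: (22|51) = -1, matching the cycle-count sign.

-1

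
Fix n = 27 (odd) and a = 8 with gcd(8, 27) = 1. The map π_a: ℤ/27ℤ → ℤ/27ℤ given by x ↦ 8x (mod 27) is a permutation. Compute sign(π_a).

-1

Start at x=26: 26 → 19 → 17 → 1 → 8 → 10 → 26 (one orbit).
π_8 has 8 disjoint cycles with lengths [6, 6, 6, 2, 2, 2, 2, 1] on {0,…,26}.
With 8 cycles on 27 points, sign = (−1)^{27−8} = -1.
(8|27)_J = -1 (Zolotarev's lemma cross-check).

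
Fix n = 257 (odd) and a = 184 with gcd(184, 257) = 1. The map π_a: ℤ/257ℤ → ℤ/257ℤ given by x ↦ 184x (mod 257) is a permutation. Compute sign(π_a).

+1

Start at x=17: 17 → 44 → 129 → 92 → 223 → 169 → 256 → … (one orbit).
The orbit structure of x ↦ 184x mod 257: 5 orbits of sizes [64, 64, 64, 64, 1].
257 − 5 = 252 transpositions; sign(π) = (−1)^252 = +1.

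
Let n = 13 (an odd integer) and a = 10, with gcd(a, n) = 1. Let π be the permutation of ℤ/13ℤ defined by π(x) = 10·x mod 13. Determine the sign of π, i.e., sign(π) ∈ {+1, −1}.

Start at x=4: 4 → 1 → 10 → 9 → 12 → 3 → 4 (one orbit).
3 cycles of lengths [6, 6, 1].
13 − 3 = 10 transpositions; sign(π) = (−1)^10 = +1.
Check: (10/13) = +1 by Zolotarev.

+1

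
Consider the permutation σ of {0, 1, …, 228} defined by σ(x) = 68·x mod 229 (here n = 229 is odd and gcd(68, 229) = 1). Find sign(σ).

+1

Trace 228: π^k(228) = [228, 161, 185, 214, 125, 27, 4] for k=0..6.
Cycle lengths of π_68 on ℤ/229ℤ: [38, 38, 38, 38, 38, 38, 1]; 7 cycles in total.
With 7 cycles on 229 points, sign = (−1)^{229−7} = +1.
(68|229)_J = +1 (Zolotarev's lemma cross-check).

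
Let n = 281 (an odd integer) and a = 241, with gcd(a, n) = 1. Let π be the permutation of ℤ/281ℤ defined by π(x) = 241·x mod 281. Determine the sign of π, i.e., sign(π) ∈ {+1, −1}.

Trace 7: π^k(7) = [7, 1, 241, 195, 68, 90, 53] for k=0..6.
Cycle lengths of π_241 on ℤ/281ℤ: [20, 20, 20, 20, 20, 20, 20, 20, 20, 20, 20, 20, 20, 20, 1]; 15 cycles in total.
n − c = 281 − 15 = 266; sign = (−1)^266 = +1.

+1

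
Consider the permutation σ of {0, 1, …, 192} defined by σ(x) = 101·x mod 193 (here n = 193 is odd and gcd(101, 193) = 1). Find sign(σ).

+1

Start at x=138: 138 → 42 → 189 → 175 → 112 → 118 → 145 → … (one orbit).
The orbit structure of x ↦ 101x mod 193: 3 orbits of sizes [96, 96, 1].
With 3 cycles on 193 points, sign = (−1)^{193−3} = +1.
Zolotarev: (101|193) = +1, matching the cycle-count sign.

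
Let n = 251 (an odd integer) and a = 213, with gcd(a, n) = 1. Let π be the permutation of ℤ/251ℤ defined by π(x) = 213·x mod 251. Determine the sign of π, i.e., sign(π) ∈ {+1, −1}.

Orbit of 119 under x↦213x: [119, 247, 152, 248, 114, 186, 211]… (length divides ord_251(213)).
Cycle lengths of π_213 on ℤ/251ℤ: [250, 1]; 2 cycles in total.
sign(π) = (−1)^{n − #cycles} = (−1)^{251−2} = (−1)^249 = -1.
(213|251)_J = -1 (Zolotarev's lemma cross-check).

-1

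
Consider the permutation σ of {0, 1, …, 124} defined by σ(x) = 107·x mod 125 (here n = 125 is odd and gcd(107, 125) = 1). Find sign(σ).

-1

Orbit of 26 under x↦107x: [26, 32, 49, 118, 1, 107, 74]… (length divides ord_125(107)).
Cycle lengths of π_107 on ℤ/125ℤ: [20, 20, 20, 20, 20, 4, 4, 4, 4, 4, 4, 1]; 12 cycles in total.
125 − 12 = 113 transpositions; sign(π) = (−1)^113 = -1.
Zolotarev: (107|125) = -1, matching the cycle-count sign.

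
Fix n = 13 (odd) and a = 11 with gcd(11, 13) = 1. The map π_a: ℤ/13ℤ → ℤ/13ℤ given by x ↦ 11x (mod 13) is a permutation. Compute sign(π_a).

Start at x=11: 11 → 4 → 5 → 3 → 7 → 12 → 2 → … (one orbit).
Cycle type of π: 12 + 1; total 2 cycles.
With 2 cycles on 13 points, sign = (−1)^{13−2} = -1.

-1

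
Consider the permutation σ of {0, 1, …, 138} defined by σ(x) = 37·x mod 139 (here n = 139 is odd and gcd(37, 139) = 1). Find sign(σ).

+1

Orbit of 81 under x↦37x: [81, 78, 106, 30, 137, 65, 42]… (length divides ord_139(37)).
Cycle lengths of π_37 on ℤ/139ℤ: [69, 69, 1]; 3 cycles in total.
With 3 cycles on 139 points, sign = (−1)^{139−3} = +1.
Via Zolotarev, sign(π_{37}) = (37|139) = +1.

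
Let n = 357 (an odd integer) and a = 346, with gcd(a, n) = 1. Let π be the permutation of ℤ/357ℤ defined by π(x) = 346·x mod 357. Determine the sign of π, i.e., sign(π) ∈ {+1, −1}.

+1

Orbit of 67 under x↦346x: [67, 334, 253, 73, 268, 265, 298]… (length divides ord_357(346)).
The orbit structure of x ↦ 346x mod 357: 15 orbits of sizes [48, 48, 48, 48, 48, 48, 16, 16, 16, 6, 6, 6, 1, 1, 1].
sign(π) = (−1)^{n − #cycles} = (−1)^{357−15} = (−1)^342 = +1.
Via Zolotarev, sign(π_{346}) = (346|357) = +1.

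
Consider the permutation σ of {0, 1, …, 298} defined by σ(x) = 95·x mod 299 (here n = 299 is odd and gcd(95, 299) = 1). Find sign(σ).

Trace 186: π^k(186) = [186, 29, 64, 100, 231, 118, 147] for k=0..6.
The orbit structure of x ↦ 95x mod 299: 9 orbits of sizes [66, 66, 66, 66, 11, 11, 6, 6, 1].
sign(π) = (−1)^{n − #cycles} = (−1)^{299−9} = (−1)^290 = +1.
The Jacobi symbol (95|299) = +1 (Zolotarev) agrees.

+1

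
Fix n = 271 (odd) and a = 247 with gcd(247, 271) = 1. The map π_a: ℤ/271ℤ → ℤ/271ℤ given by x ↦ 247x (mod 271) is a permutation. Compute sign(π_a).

+1

Orbit of 81 under x↦247x: [81, 224, 44, 28, 141, 139, 187]… (length divides ord_271(247)).
Decompose π into cycles: lengths [45, 45, 45, 45, 45, 45, 1] (7 cycles, including the fixed point 0).
With 7 cycles on 271 points, sign = (−1)^{271−7} = +1.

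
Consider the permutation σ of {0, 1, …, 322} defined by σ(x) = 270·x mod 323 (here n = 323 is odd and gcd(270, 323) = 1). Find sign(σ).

Start at x=81: 81 → 229 → 137 → 168 → 140 → 9 → 169 → … (one orbit).
π_270 has 9 disjoint cycles with lengths [72, 72, 72, 72, 9, 9, 8, 8, 1] on {0,…,322}.
9 cycles on 323: each ℓ→(−1)^(ℓ−1), product (−1)^314 = +1.
Zolotarev: (270|323) = +1, matching the cycle-count sign.

+1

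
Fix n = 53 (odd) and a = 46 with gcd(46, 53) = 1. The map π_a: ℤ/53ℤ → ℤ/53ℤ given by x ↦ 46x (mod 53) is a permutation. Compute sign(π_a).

Orbit of 28 under x↦46x: [28, 16, 47, 42, 24, 44, 10]… (length divides ord_53(46)).
π_46 has 5 disjoint cycles with lengths [13, 13, 13, 13, 1] on {0,…,52}.
53 − 5 = 48 transpositions; sign(π) = (−1)^48 = +1.
Zolotarev: (46|53) = +1, matching the cycle-count sign.

+1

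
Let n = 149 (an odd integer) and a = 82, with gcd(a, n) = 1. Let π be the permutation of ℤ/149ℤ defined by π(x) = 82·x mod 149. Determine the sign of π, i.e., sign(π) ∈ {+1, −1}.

Orbit of 61 under x↦82x: [61, 85, 116, 125, 118, 140, 7]… (length divides ord_149(82)).
Cycle lengths of π_82 on ℤ/149ℤ: [74, 74, 1]; 3 cycles in total.
sign(π) = (−1)^{n − #cycles} = (−1)^{149−3} = (−1)^146 = +1.

+1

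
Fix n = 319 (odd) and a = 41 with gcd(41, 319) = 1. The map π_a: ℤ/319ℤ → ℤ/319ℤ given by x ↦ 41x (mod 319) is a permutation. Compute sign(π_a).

+1

Orbit of 291 under x↦41x: [291, 128, 144, 162, 262, 215, 202]… (length divides ord_319(41)).
The orbit structure of x ↦ 41x mod 319: 23 orbits of sizes [20, 20, 20, 20, 20, 20, 20, 20, 20, 20, 20, 20, 20, 20, 10, 4, 4, 4, 4, 4, 4, 4, 1].
sign(π) = (−1)^{n − #cycles} = (−1)^{319−23} = (−1)^296 = +1.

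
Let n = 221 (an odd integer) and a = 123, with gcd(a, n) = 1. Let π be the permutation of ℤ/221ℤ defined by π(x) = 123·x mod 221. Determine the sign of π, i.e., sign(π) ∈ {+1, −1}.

-1

Trace 220: π^k(220) = [220, 98, 120, 174, 186, 115, 1] for k=0..6.
Cycle type of π: 12×17 + 4×4 + 1; total 22 cycles.
Σ(ℓ_i−1) = 221−22 = 199; sign = (−1)^199 = -1.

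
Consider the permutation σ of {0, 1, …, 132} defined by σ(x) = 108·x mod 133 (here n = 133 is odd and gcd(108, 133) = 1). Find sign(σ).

+1

Trace 25: π^k(25) = [25, 40, 64, 129, 100, 27, 123] for k=0..6.
Cycle lengths of π_108 on ℤ/133ℤ: [18, 18, 18, 18, 18, 18, 18, 6, 1]; 9 cycles in total.
n − c = 133 − 9 = 124; sign = (−1)^124 = +1.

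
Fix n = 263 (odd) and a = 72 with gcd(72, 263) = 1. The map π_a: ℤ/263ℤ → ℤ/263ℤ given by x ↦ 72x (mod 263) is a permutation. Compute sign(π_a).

Start at x=176: 176 → 48 → 37 → 34 → 81 → 46 → 156 → … (one orbit).
3 cycles of lengths [131, 131, 1].
263 − 3 = 260 transpositions; sign(π) = (−1)^260 = +1.
Zolotarev: (72|263) = +1, matching the cycle-count sign.

+1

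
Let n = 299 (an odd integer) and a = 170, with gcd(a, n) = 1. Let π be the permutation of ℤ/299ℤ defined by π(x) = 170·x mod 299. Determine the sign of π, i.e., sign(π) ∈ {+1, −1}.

Orbit of 131 under x↦170x: [131, 144, 261, 118, 27, 105, 209]… (length divides ord_299(170)).
Decompose π into cycles: lengths [11, 11, 11, 11, 11, 11, 11, 11, 11, 11, 11, 11, 11, 11, 11, 11, 11, 11, 11, 11, 11, 11, 11, 11, 11, 11, 1, 1, 1, 1, 1, 1, 1, 1, 1, 1, 1, 1, 1] (39 cycles, including the fixed point 0).
With 39 cycles on 299 points, sign = (−1)^{299−39} = +1.

+1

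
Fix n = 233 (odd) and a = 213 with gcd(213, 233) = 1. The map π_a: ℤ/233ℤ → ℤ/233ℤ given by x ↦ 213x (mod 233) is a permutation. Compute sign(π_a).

-1

Orbit of 152 under x↦213x: [152, 222, 220, 27, 159, 82, 224]… (length divides ord_233(213)).
Cycle type of π: 232 + 1; total 2 cycles.
sign(π) = (−1)^{n − #cycles} = (−1)^{233−2} = (−1)^231 = -1.
(213|233)_J = -1 (Zolotarev's lemma cross-check).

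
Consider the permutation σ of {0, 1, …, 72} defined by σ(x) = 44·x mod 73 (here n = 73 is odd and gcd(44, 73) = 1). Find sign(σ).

-1

Trace 33: π^k(33) = [33, 65, 13, 61, 56, 55, 11] for k=0..6.
Cycle type of π: 72 + 1; total 2 cycles.
2 cycles on 73: each ℓ→(−1)^(ℓ−1), product (−1)^71 = -1.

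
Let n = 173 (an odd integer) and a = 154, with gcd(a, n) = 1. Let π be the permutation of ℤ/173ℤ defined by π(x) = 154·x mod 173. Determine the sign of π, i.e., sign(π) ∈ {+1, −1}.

Start at x=50: 50 → 88 → 58 → 109 → 5 → 78 → 75 → … (one orbit).
Cycle type of π: 172 + 1; total 2 cycles.
n − c = 173 − 2 = 171; sign = (−1)^171 = -1.
The Jacobi symbol (154|173) = -1 (Zolotarev) agrees.

-1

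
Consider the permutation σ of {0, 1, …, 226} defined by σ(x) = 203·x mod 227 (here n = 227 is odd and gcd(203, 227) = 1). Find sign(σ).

Orbit of 49 under x↦203x: [49, 186, 76, 219, 192, 159, 43]… (length divides ord_227(203)).
Cycle lengths of π_203 on ℤ/227ℤ: [113, 113, 1]; 3 cycles in total.
n − c = 227 − 3 = 224; sign = (−1)^224 = +1.

+1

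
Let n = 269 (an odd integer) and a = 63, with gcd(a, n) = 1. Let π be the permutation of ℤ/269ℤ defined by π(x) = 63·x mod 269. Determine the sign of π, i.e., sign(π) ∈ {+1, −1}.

-1

Start at x=125: 125 → 74 → 89 → 227 → 44 → 82 → 55 → … (one orbit).
2 cycles of lengths [268, 1].
269 − 2 = 267 transpositions; sign(π) = (−1)^267 = -1.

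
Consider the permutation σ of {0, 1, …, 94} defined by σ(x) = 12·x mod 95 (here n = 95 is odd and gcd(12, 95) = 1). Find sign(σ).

Orbit of 49 under x↦12x: [49, 18, 26, 27, 39, 88, 11]… (length divides ord_95(12)).
11 cycles of lengths [12, 12, 12, 12, 12, 12, 6, 6, 6, 4, 1].
95 − 11 = 84 transpositions; sign(π) = (−1)^84 = +1.
Via Zolotarev, sign(π_{12}) = (12|95) = +1.

+1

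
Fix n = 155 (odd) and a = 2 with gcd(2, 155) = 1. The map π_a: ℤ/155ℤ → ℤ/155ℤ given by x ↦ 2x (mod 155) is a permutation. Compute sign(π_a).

-1

Trace 94: π^k(94) = [94, 33, 66, 132, 109, 63, 126] for k=0..6.
The orbit structure of x ↦ 2x mod 155: 14 orbits of sizes [20, 20, 20, 20, 20, 20, 5, 5, 5, 5, 5, 5, 4, 1].
155 − 14 = 141 transpositions; sign(π) = (−1)^141 = -1.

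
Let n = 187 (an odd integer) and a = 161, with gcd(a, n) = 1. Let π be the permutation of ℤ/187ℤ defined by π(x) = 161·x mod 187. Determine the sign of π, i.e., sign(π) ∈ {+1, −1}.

Trace 1: π^k(1) = [1, 161, 115, 2, 135, 43, 4] for k=0..6.
8 cycles of lengths [40, 40, 40, 40, 10, 8, 8, 1].
With 8 cycles on 187 points, sign = (−1)^{187−8} = -1.

-1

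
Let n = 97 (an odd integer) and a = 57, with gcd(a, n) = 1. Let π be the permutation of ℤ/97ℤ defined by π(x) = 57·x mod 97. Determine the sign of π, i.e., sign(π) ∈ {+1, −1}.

-1

Trace 21: π^k(21) = [21, 33, 38, 32, 78, 81, 58] for k=0..6.
Cycle lengths of π_57 on ℤ/97ℤ: [96, 1]; 2 cycles in total.
n − c = 97 − 2 = 95; sign = (−1)^95 = -1.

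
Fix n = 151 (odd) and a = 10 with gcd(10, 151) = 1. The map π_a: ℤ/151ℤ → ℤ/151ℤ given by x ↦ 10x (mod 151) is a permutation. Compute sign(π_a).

Start at x=100: 100 → 94 → 34 → 38 → 78 → 25 → 99 → … (one orbit).
3 cycles of lengths [75, 75, 1].
With 3 cycles on 151 points, sign = (−1)^{151−3} = +1.
The Jacobi symbol (10|151) = +1 (Zolotarev) agrees.

+1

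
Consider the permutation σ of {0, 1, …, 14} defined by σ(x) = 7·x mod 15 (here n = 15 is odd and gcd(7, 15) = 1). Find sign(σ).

-1

Trace 1: π^k(1) = [1, 7, 4, 13] for k=0..3.
Cycle lengths of π_7 on ℤ/15ℤ: [4, 4, 4, 1, 1, 1]; 6 cycles in total.
6 cycles on 15: each ℓ→(−1)^(ℓ−1), product (−1)^9 = -1.
Check: (7/15) = -1 by Zolotarev.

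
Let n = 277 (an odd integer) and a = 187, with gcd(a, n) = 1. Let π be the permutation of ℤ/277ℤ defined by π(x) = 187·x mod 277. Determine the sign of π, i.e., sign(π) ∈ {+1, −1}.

Trace 171: π^k(171) = [171, 122, 100, 141, 52, 29, 160] for k=0..6.
Cycle type of π: 138×2 + 1; total 3 cycles.
n − c = 277 − 3 = 274; sign = (−1)^274 = +1.
Via Zolotarev, sign(π_{187}) = (187|277) = +1.

+1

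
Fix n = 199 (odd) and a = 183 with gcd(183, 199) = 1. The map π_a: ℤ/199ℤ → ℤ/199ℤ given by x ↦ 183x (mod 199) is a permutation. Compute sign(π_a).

Orbit of 112 under x↦183x: [112, 198, 16, 142, 116, 134, 45]… (length divides ord_199(183)).
The orbit structure of x ↦ 183x mod 199: 2 orbits of sizes [198, 1].
sign(π) = (−1)^{n − #cycles} = (−1)^{199−2} = (−1)^197 = -1.
Zolotarev: (183|199) = -1, matching the cycle-count sign.

-1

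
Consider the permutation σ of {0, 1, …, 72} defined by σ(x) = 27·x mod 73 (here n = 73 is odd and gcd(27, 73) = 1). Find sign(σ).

Trace 46: π^k(46) = [46, 1, 27, 72] for k=0..3.
The orbit structure of x ↦ 27x mod 73: 19 orbits of sizes [4, 4, 4, 4, 4, 4, 4, 4, 4, 4, 4, 4, 4, 4, 4, 4, 4, 4, 1].
sign(π) = (−1)^{n − #cycles} = (−1)^{73−19} = (−1)^54 = +1.
Via Zolotarev, sign(π_{27}) = (27|73) = +1.

+1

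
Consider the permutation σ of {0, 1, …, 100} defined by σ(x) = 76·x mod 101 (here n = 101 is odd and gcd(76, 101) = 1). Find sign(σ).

+1

Orbit of 22 under x↦76x: [22, 56, 14, 54, 64, 16, 4]… (length divides ord_101(76)).
Decompose π into cycles: lengths [50, 50, 1] (3 cycles, including the fixed point 0).
Σ(ℓ_i−1) = 101−3 = 98; sign = (−1)^98 = +1.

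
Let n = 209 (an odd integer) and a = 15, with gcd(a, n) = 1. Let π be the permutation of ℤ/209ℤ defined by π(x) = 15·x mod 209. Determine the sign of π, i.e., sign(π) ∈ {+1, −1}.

Trace 42: π^k(42) = [42, 3, 45, 48, 93, 141, 25] for k=0..6.
Decompose π into cycles: lengths [90, 90, 18, 5, 5, 1] (6 cycles, including the fixed point 0).
Σ(ℓ_i−1) = 209−6 = 203; sign = (−1)^203 = -1.
Check: (15/209) = -1 by Zolotarev.

-1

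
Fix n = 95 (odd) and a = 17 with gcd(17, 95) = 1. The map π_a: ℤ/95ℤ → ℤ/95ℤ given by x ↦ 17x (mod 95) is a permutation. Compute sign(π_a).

Orbit of 23 under x↦17x: [23, 11, 92, 44, 83, 81, 47]… (length divides ord_95(17)).
Decompose π into cycles: lengths [36, 36, 9, 9, 4, 1] (6 cycles, including the fixed point 0).
6 cycles on 95: each ℓ→(−1)^(ℓ−1), product (−1)^89 = -1.

-1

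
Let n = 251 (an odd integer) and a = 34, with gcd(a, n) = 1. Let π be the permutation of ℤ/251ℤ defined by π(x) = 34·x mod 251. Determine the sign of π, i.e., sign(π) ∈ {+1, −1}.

-1

Orbit of 207 under x↦34x: [207, 10, 89, 14, 225, 120, 64]… (length divides ord_251(34)).
Cycle lengths of π_34 on ℤ/251ℤ: [250, 1]; 2 cycles in total.
251 − 2 = 249 transpositions; sign(π) = (−1)^249 = -1.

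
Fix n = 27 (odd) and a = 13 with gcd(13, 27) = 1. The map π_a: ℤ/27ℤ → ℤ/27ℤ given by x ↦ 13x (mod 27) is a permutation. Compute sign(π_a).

Orbit of 25 under x↦13x: [25, 1, 13, 7, 10, 22, 16]… (length divides ord_27(13)).
Decompose π into cycles: lengths [9, 9, 3, 3, 1, 1, 1] (7 cycles, including the fixed point 0).
27 − 7 = 20 transpositions; sign(π) = (−1)^20 = +1.
Via Zolotarev, sign(π_{13}) = (13|27) = +1.

+1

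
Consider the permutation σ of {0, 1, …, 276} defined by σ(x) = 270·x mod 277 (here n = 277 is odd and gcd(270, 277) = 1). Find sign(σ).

+1

Start at x=218: 218 → 136 → 156 → 16 → 165 → 230 → 52 → … (one orbit).
Cycle lengths of π_270 on ℤ/277ℤ: [69, 69, 69, 69, 1]; 5 cycles in total.
With 5 cycles on 277 points, sign = (−1)^{277−5} = +1.
(270|277)_J = +1 (Zolotarev's lemma cross-check).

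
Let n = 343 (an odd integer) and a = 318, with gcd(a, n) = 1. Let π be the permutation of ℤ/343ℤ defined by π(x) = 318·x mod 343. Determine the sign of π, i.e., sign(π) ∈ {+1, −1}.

Trace 260: π^k(260) = [260, 17, 261, 335, 200, 145, 148] for k=0..6.
Cycle type of π: 294 + 42 + 6 + 1; total 4 cycles.
sign(π) = (−1)^{n − #cycles} = (−1)^{343−4} = (−1)^339 = -1.
Check: (318/343) = -1 by Zolotarev.

-1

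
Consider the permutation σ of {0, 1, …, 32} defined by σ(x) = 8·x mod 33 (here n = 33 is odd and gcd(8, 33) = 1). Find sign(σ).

+1

Start at x=16: 16 → 29 → 1 → 8 → 31 → 17 → 4 → … (one orbit).
π_8 has 5 disjoint cycles with lengths [10, 10, 10, 2, 1] on {0,…,32}.
n − c = 33 − 5 = 28; sign = (−1)^28 = +1.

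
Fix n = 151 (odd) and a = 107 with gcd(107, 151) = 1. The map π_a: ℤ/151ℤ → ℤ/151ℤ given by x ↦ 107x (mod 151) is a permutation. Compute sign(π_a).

-1

Trace 9: π^k(9) = [9, 57, 59, 122, 68, 28, 127] for k=0..6.
Cycle lengths of π_107 on ℤ/151ℤ: [50, 50, 50, 1]; 4 cycles in total.
With 4 cycles on 151 points, sign = (−1)^{151−4} = -1.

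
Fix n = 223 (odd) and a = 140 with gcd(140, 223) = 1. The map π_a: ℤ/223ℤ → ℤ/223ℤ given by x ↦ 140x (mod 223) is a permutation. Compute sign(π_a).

Orbit of 74 under x↦140x: [74, 102, 8, 5, 31, 103, 148]… (length divides ord_223(140)).
π_140 has 2 disjoint cycles with lengths [222, 1] on {0,…,222}.
2 cycles on 223: each ℓ→(−1)^(ℓ−1), product (−1)^221 = -1.
Check: (140/223) = -1 by Zolotarev.

-1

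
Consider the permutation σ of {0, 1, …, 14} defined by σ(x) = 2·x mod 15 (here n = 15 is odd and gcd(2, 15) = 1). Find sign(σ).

+1

Start at x=8: 8 → 1 → 2 → 4 → 8 (one orbit).
Cycle lengths of π_2 on ℤ/15ℤ: [4, 4, 4, 2, 1]; 5 cycles in total.
5 cycles on 15: each ℓ→(−1)^(ℓ−1), product (−1)^10 = +1.
Check: (2/15) = +1 by Zolotarev.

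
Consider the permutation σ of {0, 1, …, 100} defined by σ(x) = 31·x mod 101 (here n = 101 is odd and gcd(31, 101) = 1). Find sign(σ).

Trace 31: π^k(31) = [31, 52, 97, 78, 95, 16, 92] for k=0..6.
Decompose π into cycles: lengths [25, 25, 25, 25, 1] (5 cycles, including the fixed point 0).
101 − 5 = 96 transpositions; sign(π) = (−1)^96 = +1.

+1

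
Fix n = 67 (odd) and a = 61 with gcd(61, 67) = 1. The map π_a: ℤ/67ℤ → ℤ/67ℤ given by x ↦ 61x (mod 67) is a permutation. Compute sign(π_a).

-1

Trace 8: π^k(8) = [8, 19, 20, 14, 50, 35, 58] for k=0..6.
The orbit structure of x ↦ 61x mod 67: 2 orbits of sizes [66, 1].
With 2 cycles on 67 points, sign = (−1)^{67−2} = -1.
Zolotarev: (61|67) = -1, matching the cycle-count sign.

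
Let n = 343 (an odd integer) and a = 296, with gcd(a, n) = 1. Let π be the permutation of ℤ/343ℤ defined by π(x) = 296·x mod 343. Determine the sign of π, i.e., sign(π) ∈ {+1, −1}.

Trace 23: π^k(23) = [23, 291, 43, 37, 319, 99, 149] for k=0..6.
π_296 has 7 disjoint cycles with lengths [147, 147, 21, 21, 3, 3, 1] on {0,…,342}.
7 cycles on 343: each ℓ→(−1)^(ℓ−1), product (−1)^336 = +1.
Via Zolotarev, sign(π_{296}) = (296|343) = +1.

+1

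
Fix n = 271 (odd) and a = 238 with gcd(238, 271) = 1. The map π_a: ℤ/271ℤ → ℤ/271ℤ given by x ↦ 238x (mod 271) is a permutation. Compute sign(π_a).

+1

Orbit of 211 under x↦238x: [211, 83, 242, 144, 126, 178, 88]… (length divides ord_271(238)).
Cycle lengths of π_238 on ℤ/271ℤ: [27, 27, 27, 27, 27, 27, 27, 27, 27, 27, 1]; 11 cycles in total.
271 − 11 = 260 transpositions; sign(π) = (−1)^260 = +1.
Via Zolotarev, sign(π_{238}) = (238|271) = +1.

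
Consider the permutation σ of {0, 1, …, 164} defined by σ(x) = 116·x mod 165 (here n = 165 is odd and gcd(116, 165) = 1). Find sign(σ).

+1

Start at x=41: 41 → 136 → 101 → 1 → 116 → 91 → 161 → … (one orbit).
The orbit structure of x ↦ 116x mod 165: 25 orbits of sizes [10, 10, 10, 10, 10, 10, 10, 10, 10, 10, 10, 10, 10, 10, 10, 2, 2, 2, 2, 2, 1, 1, 1, 1, 1].
25 cycles on 165: each ℓ→(−1)^(ℓ−1), product (−1)^140 = +1.
Via Zolotarev, sign(π_{116}) = (116|165) = +1.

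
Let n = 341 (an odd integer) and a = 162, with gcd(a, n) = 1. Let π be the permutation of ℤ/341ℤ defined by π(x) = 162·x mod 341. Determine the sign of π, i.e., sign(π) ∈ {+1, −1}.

-1

Start at x=56: 56 → 206 → 295 → 50 → 257 → 32 → 69 → … (one orbit).
The orbit structure of x ↦ 162x mod 341: 14 orbits of sizes [30, 30, 30, 30, 30, 30, 30, 30, 30, 30, 15, 15, 10, 1].
14 cycles on 341: each ℓ→(−1)^(ℓ−1), product (−1)^327 = -1.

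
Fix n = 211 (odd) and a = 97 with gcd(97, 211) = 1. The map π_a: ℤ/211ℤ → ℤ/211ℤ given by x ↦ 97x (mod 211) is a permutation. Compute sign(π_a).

-1

Trace 129: π^k(129) = [129, 64, 89, 193, 153, 71, 135] for k=0..6.
π_97 has 4 disjoint cycles with lengths [70, 70, 70, 1] on {0,…,210}.
sign(π) = (−1)^{n − #cycles} = (−1)^{211−4} = (−1)^207 = -1.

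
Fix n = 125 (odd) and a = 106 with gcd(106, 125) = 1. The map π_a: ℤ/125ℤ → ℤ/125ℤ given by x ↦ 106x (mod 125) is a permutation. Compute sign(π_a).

Trace 96: π^k(96) = [96, 51, 31, 36, 66, 121, 76] for k=0..6.
π_106 has 13 disjoint cycles with lengths [25, 25, 25, 25, 5, 5, 5, 5, 1, 1, 1, 1, 1] on {0,…,124}.
sign(π) = (−1)^{n − #cycles} = (−1)^{125−13} = (−1)^112 = +1.
The Jacobi symbol (106|125) = +1 (Zolotarev) agrees.

+1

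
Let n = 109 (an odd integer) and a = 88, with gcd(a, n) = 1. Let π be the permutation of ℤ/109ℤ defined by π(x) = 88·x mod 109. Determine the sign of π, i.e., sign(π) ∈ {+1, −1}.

Orbit of 34 under x↦88x: [34, 49, 61, 27, 87, 26, 108]… (length divides ord_109(88)).
Cycle type of π: 54×2 + 1; total 3 cycles.
With 3 cycles on 109 points, sign = (−1)^{109−3} = +1.
Check: (88/109) = +1 by Zolotarev.

+1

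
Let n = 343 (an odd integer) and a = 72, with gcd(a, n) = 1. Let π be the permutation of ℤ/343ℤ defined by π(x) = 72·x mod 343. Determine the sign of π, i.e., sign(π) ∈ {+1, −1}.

Trace 151: π^k(151) = [151, 239, 58, 60, 204, 282, 67] for k=0..6.
Cycle lengths of π_72 on ℤ/343ℤ: [147, 147, 21, 21, 3, 3, 1]; 7 cycles in total.
Σ(ℓ_i−1) = 343−7 = 336; sign = (−1)^336 = +1.

+1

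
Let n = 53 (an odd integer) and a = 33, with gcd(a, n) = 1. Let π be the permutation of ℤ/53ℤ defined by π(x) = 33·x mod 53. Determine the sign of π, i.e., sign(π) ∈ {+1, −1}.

Start at x=4: 4 → 26 → 10 → 12 → 25 → 30 → 36 → … (one orbit).
Cycle lengths of π_33 on ℤ/53ℤ: [52, 1]; 2 cycles in total.
53 − 2 = 51 transpositions; sign(π) = (−1)^51 = -1.
The Jacobi symbol (33|53) = -1 (Zolotarev) agrees.

-1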